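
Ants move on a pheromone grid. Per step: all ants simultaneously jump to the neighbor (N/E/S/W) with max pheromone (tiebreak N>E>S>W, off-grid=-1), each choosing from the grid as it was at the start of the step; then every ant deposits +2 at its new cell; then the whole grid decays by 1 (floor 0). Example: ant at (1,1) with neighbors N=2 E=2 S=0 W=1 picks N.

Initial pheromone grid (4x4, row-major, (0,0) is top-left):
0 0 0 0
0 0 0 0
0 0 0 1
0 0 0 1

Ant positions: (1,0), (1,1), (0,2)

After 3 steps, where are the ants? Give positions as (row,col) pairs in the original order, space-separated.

Step 1: ant0:(1,0)->N->(0,0) | ant1:(1,1)->N->(0,1) | ant2:(0,2)->E->(0,3)
  grid max=1 at (0,0)
Step 2: ant0:(0,0)->E->(0,1) | ant1:(0,1)->W->(0,0) | ant2:(0,3)->S->(1,3)
  grid max=2 at (0,0)
Step 3: ant0:(0,1)->W->(0,0) | ant1:(0,0)->E->(0,1) | ant2:(1,3)->N->(0,3)
  grid max=3 at (0,0)

(0,0) (0,1) (0,3)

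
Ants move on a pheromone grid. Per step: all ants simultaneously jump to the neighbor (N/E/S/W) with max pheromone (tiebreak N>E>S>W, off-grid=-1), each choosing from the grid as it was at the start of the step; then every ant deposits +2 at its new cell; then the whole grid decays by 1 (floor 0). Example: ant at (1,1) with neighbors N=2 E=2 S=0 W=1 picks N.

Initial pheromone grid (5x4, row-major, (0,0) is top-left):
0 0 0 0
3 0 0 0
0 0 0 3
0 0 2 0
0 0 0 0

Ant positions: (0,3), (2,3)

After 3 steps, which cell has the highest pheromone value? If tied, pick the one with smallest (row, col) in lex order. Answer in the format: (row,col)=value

Answer: (1,3)=5

Derivation:
Step 1: ant0:(0,3)->S->(1,3) | ant1:(2,3)->N->(1,3)
  grid max=3 at (1,3)
Step 2: ant0:(1,3)->S->(2,3) | ant1:(1,3)->S->(2,3)
  grid max=5 at (2,3)
Step 3: ant0:(2,3)->N->(1,3) | ant1:(2,3)->N->(1,3)
  grid max=5 at (1,3)
Final grid:
  0 0 0 0
  0 0 0 5
  0 0 0 4
  0 0 0 0
  0 0 0 0
Max pheromone 5 at (1,3)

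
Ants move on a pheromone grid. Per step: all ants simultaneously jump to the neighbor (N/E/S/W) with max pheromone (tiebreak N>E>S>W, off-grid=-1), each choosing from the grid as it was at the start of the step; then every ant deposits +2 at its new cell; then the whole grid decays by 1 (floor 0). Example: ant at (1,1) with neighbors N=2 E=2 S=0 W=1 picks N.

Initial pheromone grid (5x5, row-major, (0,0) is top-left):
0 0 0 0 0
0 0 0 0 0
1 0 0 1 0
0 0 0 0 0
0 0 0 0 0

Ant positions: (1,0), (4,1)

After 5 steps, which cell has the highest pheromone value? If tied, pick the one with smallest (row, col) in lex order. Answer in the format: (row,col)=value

Answer: (2,0)=6

Derivation:
Step 1: ant0:(1,0)->S->(2,0) | ant1:(4,1)->N->(3,1)
  grid max=2 at (2,0)
Step 2: ant0:(2,0)->N->(1,0) | ant1:(3,1)->N->(2,1)
  grid max=1 at (1,0)
Step 3: ant0:(1,0)->S->(2,0) | ant1:(2,1)->W->(2,0)
  grid max=4 at (2,0)
Step 4: ant0:(2,0)->N->(1,0) | ant1:(2,0)->N->(1,0)
  grid max=3 at (1,0)
Step 5: ant0:(1,0)->S->(2,0) | ant1:(1,0)->S->(2,0)
  grid max=6 at (2,0)
Final grid:
  0 0 0 0 0
  2 0 0 0 0
  6 0 0 0 0
  0 0 0 0 0
  0 0 0 0 0
Max pheromone 6 at (2,0)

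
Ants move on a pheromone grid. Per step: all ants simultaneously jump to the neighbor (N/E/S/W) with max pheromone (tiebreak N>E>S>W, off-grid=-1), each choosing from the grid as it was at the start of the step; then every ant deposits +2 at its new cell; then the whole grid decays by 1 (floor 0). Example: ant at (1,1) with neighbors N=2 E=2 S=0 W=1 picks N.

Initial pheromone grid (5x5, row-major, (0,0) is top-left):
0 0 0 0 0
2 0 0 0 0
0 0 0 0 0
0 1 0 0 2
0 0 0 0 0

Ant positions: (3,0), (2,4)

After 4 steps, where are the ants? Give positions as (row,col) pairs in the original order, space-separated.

Step 1: ant0:(3,0)->E->(3,1) | ant1:(2,4)->S->(3,4)
  grid max=3 at (3,4)
Step 2: ant0:(3,1)->N->(2,1) | ant1:(3,4)->N->(2,4)
  grid max=2 at (3,4)
Step 3: ant0:(2,1)->S->(3,1) | ant1:(2,4)->S->(3,4)
  grid max=3 at (3,4)
Step 4: ant0:(3,1)->N->(2,1) | ant1:(3,4)->N->(2,4)
  grid max=2 at (3,4)

(2,1) (2,4)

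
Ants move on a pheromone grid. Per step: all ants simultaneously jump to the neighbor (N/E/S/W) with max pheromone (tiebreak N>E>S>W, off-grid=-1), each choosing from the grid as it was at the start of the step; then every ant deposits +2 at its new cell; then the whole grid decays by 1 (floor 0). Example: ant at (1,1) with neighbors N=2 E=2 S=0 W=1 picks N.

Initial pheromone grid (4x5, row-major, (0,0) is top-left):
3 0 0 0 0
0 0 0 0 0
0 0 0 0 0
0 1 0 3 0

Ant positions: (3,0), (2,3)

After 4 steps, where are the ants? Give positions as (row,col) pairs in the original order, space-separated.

Step 1: ant0:(3,0)->E->(3,1) | ant1:(2,3)->S->(3,3)
  grid max=4 at (3,3)
Step 2: ant0:(3,1)->N->(2,1) | ant1:(3,3)->N->(2,3)
  grid max=3 at (3,3)
Step 3: ant0:(2,1)->S->(3,1) | ant1:(2,3)->S->(3,3)
  grid max=4 at (3,3)
Step 4: ant0:(3,1)->N->(2,1) | ant1:(3,3)->N->(2,3)
  grid max=3 at (3,3)

(2,1) (2,3)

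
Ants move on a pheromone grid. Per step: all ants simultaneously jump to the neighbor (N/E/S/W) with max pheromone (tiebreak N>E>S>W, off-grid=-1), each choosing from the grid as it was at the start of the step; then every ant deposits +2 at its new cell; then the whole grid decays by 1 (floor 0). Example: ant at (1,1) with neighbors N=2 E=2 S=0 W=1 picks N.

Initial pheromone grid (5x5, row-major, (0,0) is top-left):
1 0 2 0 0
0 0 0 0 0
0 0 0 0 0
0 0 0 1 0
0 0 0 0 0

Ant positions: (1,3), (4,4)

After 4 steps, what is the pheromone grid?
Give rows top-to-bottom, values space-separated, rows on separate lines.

After step 1: ants at (0,3),(3,4)
  0 0 1 1 0
  0 0 0 0 0
  0 0 0 0 0
  0 0 0 0 1
  0 0 0 0 0
After step 2: ants at (0,2),(2,4)
  0 0 2 0 0
  0 0 0 0 0
  0 0 0 0 1
  0 0 0 0 0
  0 0 0 0 0
After step 3: ants at (0,3),(1,4)
  0 0 1 1 0
  0 0 0 0 1
  0 0 0 0 0
  0 0 0 0 0
  0 0 0 0 0
After step 4: ants at (0,2),(0,4)
  0 0 2 0 1
  0 0 0 0 0
  0 0 0 0 0
  0 0 0 0 0
  0 0 0 0 0

0 0 2 0 1
0 0 0 0 0
0 0 0 0 0
0 0 0 0 0
0 0 0 0 0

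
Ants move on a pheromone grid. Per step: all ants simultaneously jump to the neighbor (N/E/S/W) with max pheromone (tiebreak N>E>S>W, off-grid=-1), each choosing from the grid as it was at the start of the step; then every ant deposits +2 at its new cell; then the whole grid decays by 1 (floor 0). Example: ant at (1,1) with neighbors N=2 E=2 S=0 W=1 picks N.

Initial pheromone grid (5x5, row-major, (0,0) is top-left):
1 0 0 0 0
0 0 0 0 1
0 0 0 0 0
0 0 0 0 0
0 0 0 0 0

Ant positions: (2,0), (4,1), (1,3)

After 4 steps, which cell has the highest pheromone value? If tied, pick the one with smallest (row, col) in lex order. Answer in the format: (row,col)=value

Answer: (0,1)=2

Derivation:
Step 1: ant0:(2,0)->N->(1,0) | ant1:(4,1)->N->(3,1) | ant2:(1,3)->E->(1,4)
  grid max=2 at (1,4)
Step 2: ant0:(1,0)->N->(0,0) | ant1:(3,1)->N->(2,1) | ant2:(1,4)->N->(0,4)
  grid max=1 at (0,0)
Step 3: ant0:(0,0)->E->(0,1) | ant1:(2,1)->N->(1,1) | ant2:(0,4)->S->(1,4)
  grid max=2 at (1,4)
Step 4: ant0:(0,1)->S->(1,1) | ant1:(1,1)->N->(0,1) | ant2:(1,4)->N->(0,4)
  grid max=2 at (0,1)
Final grid:
  0 2 0 0 1
  0 2 0 0 1
  0 0 0 0 0
  0 0 0 0 0
  0 0 0 0 0
Max pheromone 2 at (0,1)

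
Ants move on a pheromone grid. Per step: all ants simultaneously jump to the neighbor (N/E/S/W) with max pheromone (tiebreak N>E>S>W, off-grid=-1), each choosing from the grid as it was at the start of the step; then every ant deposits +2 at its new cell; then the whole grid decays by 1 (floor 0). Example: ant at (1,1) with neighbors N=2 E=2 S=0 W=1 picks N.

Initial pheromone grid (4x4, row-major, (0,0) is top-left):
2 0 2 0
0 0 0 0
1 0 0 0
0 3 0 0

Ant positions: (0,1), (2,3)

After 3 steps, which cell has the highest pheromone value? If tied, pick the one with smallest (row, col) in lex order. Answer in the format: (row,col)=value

Answer: (0,2)=5

Derivation:
Step 1: ant0:(0,1)->E->(0,2) | ant1:(2,3)->N->(1,3)
  grid max=3 at (0,2)
Step 2: ant0:(0,2)->E->(0,3) | ant1:(1,3)->N->(0,3)
  grid max=3 at (0,3)
Step 3: ant0:(0,3)->W->(0,2) | ant1:(0,3)->W->(0,2)
  grid max=5 at (0,2)
Final grid:
  0 0 5 2
  0 0 0 0
  0 0 0 0
  0 0 0 0
Max pheromone 5 at (0,2)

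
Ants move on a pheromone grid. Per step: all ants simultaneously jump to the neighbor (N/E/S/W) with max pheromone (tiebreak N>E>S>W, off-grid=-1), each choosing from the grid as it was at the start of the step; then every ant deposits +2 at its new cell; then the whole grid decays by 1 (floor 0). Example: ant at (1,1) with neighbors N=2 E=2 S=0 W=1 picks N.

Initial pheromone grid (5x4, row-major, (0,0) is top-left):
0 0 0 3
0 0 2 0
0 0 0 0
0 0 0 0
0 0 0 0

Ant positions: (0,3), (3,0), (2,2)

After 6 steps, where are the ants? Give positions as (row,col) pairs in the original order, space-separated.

Step 1: ant0:(0,3)->S->(1,3) | ant1:(3,0)->N->(2,0) | ant2:(2,2)->N->(1,2)
  grid max=3 at (1,2)
Step 2: ant0:(1,3)->W->(1,2) | ant1:(2,0)->N->(1,0) | ant2:(1,2)->E->(1,3)
  grid max=4 at (1,2)
Step 3: ant0:(1,2)->E->(1,3) | ant1:(1,0)->N->(0,0) | ant2:(1,3)->W->(1,2)
  grid max=5 at (1,2)
Step 4: ant0:(1,3)->W->(1,2) | ant1:(0,0)->E->(0,1) | ant2:(1,2)->E->(1,3)
  grid max=6 at (1,2)
Step 5: ant0:(1,2)->E->(1,3) | ant1:(0,1)->E->(0,2) | ant2:(1,3)->W->(1,2)
  grid max=7 at (1,2)
Step 6: ant0:(1,3)->W->(1,2) | ant1:(0,2)->S->(1,2) | ant2:(1,2)->E->(1,3)
  grid max=10 at (1,2)

(1,2) (1,2) (1,3)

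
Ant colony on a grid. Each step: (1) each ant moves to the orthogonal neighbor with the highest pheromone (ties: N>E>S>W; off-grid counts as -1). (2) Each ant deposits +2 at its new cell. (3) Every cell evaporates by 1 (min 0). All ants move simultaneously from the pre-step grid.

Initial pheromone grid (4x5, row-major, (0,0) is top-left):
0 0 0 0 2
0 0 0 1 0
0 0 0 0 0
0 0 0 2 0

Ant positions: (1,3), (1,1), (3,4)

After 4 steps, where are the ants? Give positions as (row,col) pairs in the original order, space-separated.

Step 1: ant0:(1,3)->N->(0,3) | ant1:(1,1)->N->(0,1) | ant2:(3,4)->W->(3,3)
  grid max=3 at (3,3)
Step 2: ant0:(0,3)->E->(0,4) | ant1:(0,1)->E->(0,2) | ant2:(3,3)->N->(2,3)
  grid max=2 at (0,4)
Step 3: ant0:(0,4)->S->(1,4) | ant1:(0,2)->E->(0,3) | ant2:(2,3)->S->(3,3)
  grid max=3 at (3,3)
Step 4: ant0:(1,4)->N->(0,4) | ant1:(0,3)->E->(0,4) | ant2:(3,3)->N->(2,3)
  grid max=4 at (0,4)

(0,4) (0,4) (2,3)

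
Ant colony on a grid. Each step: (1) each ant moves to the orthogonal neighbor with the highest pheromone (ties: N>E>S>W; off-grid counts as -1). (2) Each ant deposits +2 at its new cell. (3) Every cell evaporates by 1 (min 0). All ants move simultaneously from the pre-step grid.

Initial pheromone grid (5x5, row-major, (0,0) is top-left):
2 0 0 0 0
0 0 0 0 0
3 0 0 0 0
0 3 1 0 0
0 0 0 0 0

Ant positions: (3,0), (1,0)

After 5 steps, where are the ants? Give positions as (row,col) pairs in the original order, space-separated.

Step 1: ant0:(3,0)->N->(2,0) | ant1:(1,0)->S->(2,0)
  grid max=6 at (2,0)
Step 2: ant0:(2,0)->N->(1,0) | ant1:(2,0)->N->(1,0)
  grid max=5 at (2,0)
Step 3: ant0:(1,0)->S->(2,0) | ant1:(1,0)->S->(2,0)
  grid max=8 at (2,0)
Step 4: ant0:(2,0)->N->(1,0) | ant1:(2,0)->N->(1,0)
  grid max=7 at (2,0)
Step 5: ant0:(1,0)->S->(2,0) | ant1:(1,0)->S->(2,0)
  grid max=10 at (2,0)

(2,0) (2,0)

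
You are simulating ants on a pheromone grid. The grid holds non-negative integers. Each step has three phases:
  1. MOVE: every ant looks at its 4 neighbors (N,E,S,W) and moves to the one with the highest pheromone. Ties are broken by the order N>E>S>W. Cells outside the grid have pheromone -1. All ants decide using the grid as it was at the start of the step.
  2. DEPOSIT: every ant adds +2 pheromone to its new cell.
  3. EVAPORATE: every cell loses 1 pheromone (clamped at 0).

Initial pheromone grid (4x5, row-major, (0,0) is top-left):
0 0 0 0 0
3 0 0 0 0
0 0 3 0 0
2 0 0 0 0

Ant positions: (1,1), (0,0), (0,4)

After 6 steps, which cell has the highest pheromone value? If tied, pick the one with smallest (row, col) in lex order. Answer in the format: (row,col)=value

Answer: (1,0)=9

Derivation:
Step 1: ant0:(1,1)->W->(1,0) | ant1:(0,0)->S->(1,0) | ant2:(0,4)->S->(1,4)
  grid max=6 at (1,0)
Step 2: ant0:(1,0)->N->(0,0) | ant1:(1,0)->N->(0,0) | ant2:(1,4)->N->(0,4)
  grid max=5 at (1,0)
Step 3: ant0:(0,0)->S->(1,0) | ant1:(0,0)->S->(1,0) | ant2:(0,4)->S->(1,4)
  grid max=8 at (1,0)
Step 4: ant0:(1,0)->N->(0,0) | ant1:(1,0)->N->(0,0) | ant2:(1,4)->N->(0,4)
  grid max=7 at (1,0)
Step 5: ant0:(0,0)->S->(1,0) | ant1:(0,0)->S->(1,0) | ant2:(0,4)->S->(1,4)
  grid max=10 at (1,0)
Step 6: ant0:(1,0)->N->(0,0) | ant1:(1,0)->N->(0,0) | ant2:(1,4)->N->(0,4)
  grid max=9 at (1,0)
Final grid:
  7 0 0 0 1
  9 0 0 0 0
  0 0 0 0 0
  0 0 0 0 0
Max pheromone 9 at (1,0)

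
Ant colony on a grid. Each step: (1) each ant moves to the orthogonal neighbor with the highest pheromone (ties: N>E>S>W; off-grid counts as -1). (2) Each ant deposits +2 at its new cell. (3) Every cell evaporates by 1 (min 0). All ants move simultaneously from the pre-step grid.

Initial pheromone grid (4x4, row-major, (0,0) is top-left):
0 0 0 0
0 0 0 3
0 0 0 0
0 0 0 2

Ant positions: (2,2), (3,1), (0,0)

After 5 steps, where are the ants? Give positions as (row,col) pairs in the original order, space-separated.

Step 1: ant0:(2,2)->N->(1,2) | ant1:(3,1)->N->(2,1) | ant2:(0,0)->E->(0,1)
  grid max=2 at (1,3)
Step 2: ant0:(1,2)->E->(1,3) | ant1:(2,1)->N->(1,1) | ant2:(0,1)->E->(0,2)
  grid max=3 at (1,3)
Step 3: ant0:(1,3)->N->(0,3) | ant1:(1,1)->N->(0,1) | ant2:(0,2)->E->(0,3)
  grid max=3 at (0,3)
Step 4: ant0:(0,3)->S->(1,3) | ant1:(0,1)->E->(0,2) | ant2:(0,3)->S->(1,3)
  grid max=5 at (1,3)
Step 5: ant0:(1,3)->N->(0,3) | ant1:(0,2)->E->(0,3) | ant2:(1,3)->N->(0,3)
  grid max=7 at (0,3)

(0,3) (0,3) (0,3)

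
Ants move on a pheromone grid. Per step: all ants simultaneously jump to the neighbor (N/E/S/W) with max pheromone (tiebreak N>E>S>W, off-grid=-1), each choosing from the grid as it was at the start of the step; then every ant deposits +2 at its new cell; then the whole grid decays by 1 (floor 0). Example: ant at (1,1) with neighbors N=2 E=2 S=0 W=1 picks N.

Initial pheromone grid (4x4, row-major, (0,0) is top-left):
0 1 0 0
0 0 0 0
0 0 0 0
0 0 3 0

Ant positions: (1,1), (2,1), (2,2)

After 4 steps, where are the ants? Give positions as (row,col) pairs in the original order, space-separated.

Step 1: ant0:(1,1)->N->(0,1) | ant1:(2,1)->N->(1,1) | ant2:(2,2)->S->(3,2)
  grid max=4 at (3,2)
Step 2: ant0:(0,1)->S->(1,1) | ant1:(1,1)->N->(0,1) | ant2:(3,2)->N->(2,2)
  grid max=3 at (0,1)
Step 3: ant0:(1,1)->N->(0,1) | ant1:(0,1)->S->(1,1) | ant2:(2,2)->S->(3,2)
  grid max=4 at (0,1)
Step 4: ant0:(0,1)->S->(1,1) | ant1:(1,1)->N->(0,1) | ant2:(3,2)->N->(2,2)
  grid max=5 at (0,1)

(1,1) (0,1) (2,2)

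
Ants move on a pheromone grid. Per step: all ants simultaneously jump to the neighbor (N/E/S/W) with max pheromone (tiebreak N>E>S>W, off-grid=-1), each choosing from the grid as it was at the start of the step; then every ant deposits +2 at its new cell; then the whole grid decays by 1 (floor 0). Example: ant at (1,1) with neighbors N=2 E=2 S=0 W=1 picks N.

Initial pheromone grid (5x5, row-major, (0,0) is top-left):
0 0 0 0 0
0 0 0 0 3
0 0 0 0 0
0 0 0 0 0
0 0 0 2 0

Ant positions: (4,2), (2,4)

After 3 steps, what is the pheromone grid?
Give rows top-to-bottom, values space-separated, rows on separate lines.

After step 1: ants at (4,3),(1,4)
  0 0 0 0 0
  0 0 0 0 4
  0 0 0 0 0
  0 0 0 0 0
  0 0 0 3 0
After step 2: ants at (3,3),(0,4)
  0 0 0 0 1
  0 0 0 0 3
  0 0 0 0 0
  0 0 0 1 0
  0 0 0 2 0
After step 3: ants at (4,3),(1,4)
  0 0 0 0 0
  0 0 0 0 4
  0 0 0 0 0
  0 0 0 0 0
  0 0 0 3 0

0 0 0 0 0
0 0 0 0 4
0 0 0 0 0
0 0 0 0 0
0 0 0 3 0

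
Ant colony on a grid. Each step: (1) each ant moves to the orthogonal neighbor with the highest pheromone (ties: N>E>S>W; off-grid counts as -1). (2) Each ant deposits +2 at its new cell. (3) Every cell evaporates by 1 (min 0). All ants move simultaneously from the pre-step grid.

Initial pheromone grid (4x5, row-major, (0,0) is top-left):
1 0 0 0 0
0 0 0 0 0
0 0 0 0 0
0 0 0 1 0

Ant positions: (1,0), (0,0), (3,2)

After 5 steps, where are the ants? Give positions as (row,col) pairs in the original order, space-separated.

Step 1: ant0:(1,0)->N->(0,0) | ant1:(0,0)->E->(0,1) | ant2:(3,2)->E->(3,3)
  grid max=2 at (0,0)
Step 2: ant0:(0,0)->E->(0,1) | ant1:(0,1)->W->(0,0) | ant2:(3,3)->N->(2,3)
  grid max=3 at (0,0)
Step 3: ant0:(0,1)->W->(0,0) | ant1:(0,0)->E->(0,1) | ant2:(2,3)->S->(3,3)
  grid max=4 at (0,0)
Step 4: ant0:(0,0)->E->(0,1) | ant1:(0,1)->W->(0,0) | ant2:(3,3)->N->(2,3)
  grid max=5 at (0,0)
Step 5: ant0:(0,1)->W->(0,0) | ant1:(0,0)->E->(0,1) | ant2:(2,3)->S->(3,3)
  grid max=6 at (0,0)

(0,0) (0,1) (3,3)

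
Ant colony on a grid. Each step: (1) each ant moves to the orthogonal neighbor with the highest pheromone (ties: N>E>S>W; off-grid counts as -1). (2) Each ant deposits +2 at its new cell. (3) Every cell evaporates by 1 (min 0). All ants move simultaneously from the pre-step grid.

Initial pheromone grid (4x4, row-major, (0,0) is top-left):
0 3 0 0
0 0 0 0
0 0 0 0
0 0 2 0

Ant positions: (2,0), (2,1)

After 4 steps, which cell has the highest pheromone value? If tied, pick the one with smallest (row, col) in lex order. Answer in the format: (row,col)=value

Step 1: ant0:(2,0)->N->(1,0) | ant1:(2,1)->N->(1,1)
  grid max=2 at (0,1)
Step 2: ant0:(1,0)->E->(1,1) | ant1:(1,1)->N->(0,1)
  grid max=3 at (0,1)
Step 3: ant0:(1,1)->N->(0,1) | ant1:(0,1)->S->(1,1)
  grid max=4 at (0,1)
Step 4: ant0:(0,1)->S->(1,1) | ant1:(1,1)->N->(0,1)
  grid max=5 at (0,1)
Final grid:
  0 5 0 0
  0 4 0 0
  0 0 0 0
  0 0 0 0
Max pheromone 5 at (0,1)

Answer: (0,1)=5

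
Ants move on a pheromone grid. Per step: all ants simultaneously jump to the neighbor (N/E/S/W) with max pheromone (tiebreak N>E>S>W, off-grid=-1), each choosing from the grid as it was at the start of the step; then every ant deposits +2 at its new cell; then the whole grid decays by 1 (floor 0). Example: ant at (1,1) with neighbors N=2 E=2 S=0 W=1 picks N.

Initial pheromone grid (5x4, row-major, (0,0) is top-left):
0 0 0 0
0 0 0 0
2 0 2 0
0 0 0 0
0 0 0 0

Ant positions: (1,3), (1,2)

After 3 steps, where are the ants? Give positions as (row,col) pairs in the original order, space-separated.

Step 1: ant0:(1,3)->N->(0,3) | ant1:(1,2)->S->(2,2)
  grid max=3 at (2,2)
Step 2: ant0:(0,3)->S->(1,3) | ant1:(2,2)->N->(1,2)
  grid max=2 at (2,2)
Step 3: ant0:(1,3)->W->(1,2) | ant1:(1,2)->S->(2,2)
  grid max=3 at (2,2)

(1,2) (2,2)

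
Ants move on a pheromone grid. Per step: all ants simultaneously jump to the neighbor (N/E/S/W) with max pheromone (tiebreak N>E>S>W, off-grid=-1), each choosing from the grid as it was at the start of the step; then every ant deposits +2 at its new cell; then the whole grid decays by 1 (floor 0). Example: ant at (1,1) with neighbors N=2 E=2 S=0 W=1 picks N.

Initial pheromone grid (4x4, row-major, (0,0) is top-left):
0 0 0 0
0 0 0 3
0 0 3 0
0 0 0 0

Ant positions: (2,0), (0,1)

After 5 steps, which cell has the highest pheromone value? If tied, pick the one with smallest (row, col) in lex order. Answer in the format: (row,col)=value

Step 1: ant0:(2,0)->N->(1,0) | ant1:(0,1)->E->(0,2)
  grid max=2 at (1,3)
Step 2: ant0:(1,0)->N->(0,0) | ant1:(0,2)->E->(0,3)
  grid max=1 at (0,0)
Step 3: ant0:(0,0)->E->(0,1) | ant1:(0,3)->S->(1,3)
  grid max=2 at (1,3)
Step 4: ant0:(0,1)->E->(0,2) | ant1:(1,3)->N->(0,3)
  grid max=1 at (0,2)
Step 5: ant0:(0,2)->E->(0,3) | ant1:(0,3)->S->(1,3)
  grid max=2 at (0,3)
Final grid:
  0 0 0 2
  0 0 0 2
  0 0 0 0
  0 0 0 0
Max pheromone 2 at (0,3)

Answer: (0,3)=2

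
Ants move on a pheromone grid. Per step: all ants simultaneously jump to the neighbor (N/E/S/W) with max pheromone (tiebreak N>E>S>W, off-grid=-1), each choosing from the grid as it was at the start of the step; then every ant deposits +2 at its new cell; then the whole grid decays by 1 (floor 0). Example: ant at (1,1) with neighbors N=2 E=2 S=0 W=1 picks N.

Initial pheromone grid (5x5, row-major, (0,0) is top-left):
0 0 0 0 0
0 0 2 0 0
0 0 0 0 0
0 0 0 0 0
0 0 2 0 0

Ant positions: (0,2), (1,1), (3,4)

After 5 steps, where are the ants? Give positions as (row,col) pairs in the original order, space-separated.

Step 1: ant0:(0,2)->S->(1,2) | ant1:(1,1)->E->(1,2) | ant2:(3,4)->N->(2,4)
  grid max=5 at (1,2)
Step 2: ant0:(1,2)->N->(0,2) | ant1:(1,2)->N->(0,2) | ant2:(2,4)->N->(1,4)
  grid max=4 at (1,2)
Step 3: ant0:(0,2)->S->(1,2) | ant1:(0,2)->S->(1,2) | ant2:(1,4)->N->(0,4)
  grid max=7 at (1,2)
Step 4: ant0:(1,2)->N->(0,2) | ant1:(1,2)->N->(0,2) | ant2:(0,4)->S->(1,4)
  grid max=6 at (1,2)
Step 5: ant0:(0,2)->S->(1,2) | ant1:(0,2)->S->(1,2) | ant2:(1,4)->N->(0,4)
  grid max=9 at (1,2)

(1,2) (1,2) (0,4)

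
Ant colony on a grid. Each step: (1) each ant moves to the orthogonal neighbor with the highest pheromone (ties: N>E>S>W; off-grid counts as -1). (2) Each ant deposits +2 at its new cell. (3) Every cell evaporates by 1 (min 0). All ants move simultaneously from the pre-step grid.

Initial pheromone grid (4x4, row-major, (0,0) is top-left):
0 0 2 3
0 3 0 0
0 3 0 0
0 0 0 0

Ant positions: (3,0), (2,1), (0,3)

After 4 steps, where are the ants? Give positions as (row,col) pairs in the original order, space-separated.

Step 1: ant0:(3,0)->N->(2,0) | ant1:(2,1)->N->(1,1) | ant2:(0,3)->W->(0,2)
  grid max=4 at (1,1)
Step 2: ant0:(2,0)->E->(2,1) | ant1:(1,1)->S->(2,1) | ant2:(0,2)->E->(0,3)
  grid max=5 at (2,1)
Step 3: ant0:(2,1)->N->(1,1) | ant1:(2,1)->N->(1,1) | ant2:(0,3)->W->(0,2)
  grid max=6 at (1,1)
Step 4: ant0:(1,1)->S->(2,1) | ant1:(1,1)->S->(2,1) | ant2:(0,2)->E->(0,3)
  grid max=7 at (2,1)

(2,1) (2,1) (0,3)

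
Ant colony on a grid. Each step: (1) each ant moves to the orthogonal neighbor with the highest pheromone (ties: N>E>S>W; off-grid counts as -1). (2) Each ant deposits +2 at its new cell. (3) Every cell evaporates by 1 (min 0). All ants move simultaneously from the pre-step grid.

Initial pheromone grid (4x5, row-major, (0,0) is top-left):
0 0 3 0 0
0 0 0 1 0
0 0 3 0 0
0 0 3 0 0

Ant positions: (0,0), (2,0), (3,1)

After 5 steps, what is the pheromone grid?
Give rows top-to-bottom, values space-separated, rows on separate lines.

After step 1: ants at (0,1),(1,0),(3,2)
  0 1 2 0 0
  1 0 0 0 0
  0 0 2 0 0
  0 0 4 0 0
After step 2: ants at (0,2),(0,0),(2,2)
  1 0 3 0 0
  0 0 0 0 0
  0 0 3 0 0
  0 0 3 0 0
After step 3: ants at (0,3),(0,1),(3,2)
  0 1 2 1 0
  0 0 0 0 0
  0 0 2 0 0
  0 0 4 0 0
After step 4: ants at (0,2),(0,2),(2,2)
  0 0 5 0 0
  0 0 0 0 0
  0 0 3 0 0
  0 0 3 0 0
After step 5: ants at (0,3),(0,3),(3,2)
  0 0 4 3 0
  0 0 0 0 0
  0 0 2 0 0
  0 0 4 0 0

0 0 4 3 0
0 0 0 0 0
0 0 2 0 0
0 0 4 0 0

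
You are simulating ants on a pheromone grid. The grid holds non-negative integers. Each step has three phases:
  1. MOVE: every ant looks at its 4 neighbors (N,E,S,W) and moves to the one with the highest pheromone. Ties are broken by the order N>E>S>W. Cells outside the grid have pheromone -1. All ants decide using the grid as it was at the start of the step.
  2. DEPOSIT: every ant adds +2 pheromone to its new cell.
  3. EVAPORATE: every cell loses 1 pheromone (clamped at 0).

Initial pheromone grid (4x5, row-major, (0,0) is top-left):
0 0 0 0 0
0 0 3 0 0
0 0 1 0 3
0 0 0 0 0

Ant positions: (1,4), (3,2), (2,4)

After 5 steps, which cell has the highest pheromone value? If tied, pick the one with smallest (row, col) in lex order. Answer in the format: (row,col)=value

Step 1: ant0:(1,4)->S->(2,4) | ant1:(3,2)->N->(2,2) | ant2:(2,4)->N->(1,4)
  grid max=4 at (2,4)
Step 2: ant0:(2,4)->N->(1,4) | ant1:(2,2)->N->(1,2) | ant2:(1,4)->S->(2,4)
  grid max=5 at (2,4)
Step 3: ant0:(1,4)->S->(2,4) | ant1:(1,2)->S->(2,2) | ant2:(2,4)->N->(1,4)
  grid max=6 at (2,4)
Step 4: ant0:(2,4)->N->(1,4) | ant1:(2,2)->N->(1,2) | ant2:(1,4)->S->(2,4)
  grid max=7 at (2,4)
Step 5: ant0:(1,4)->S->(2,4) | ant1:(1,2)->S->(2,2) | ant2:(2,4)->N->(1,4)
  grid max=8 at (2,4)
Final grid:
  0 0 0 0 0
  0 0 2 0 5
  0 0 2 0 8
  0 0 0 0 0
Max pheromone 8 at (2,4)

Answer: (2,4)=8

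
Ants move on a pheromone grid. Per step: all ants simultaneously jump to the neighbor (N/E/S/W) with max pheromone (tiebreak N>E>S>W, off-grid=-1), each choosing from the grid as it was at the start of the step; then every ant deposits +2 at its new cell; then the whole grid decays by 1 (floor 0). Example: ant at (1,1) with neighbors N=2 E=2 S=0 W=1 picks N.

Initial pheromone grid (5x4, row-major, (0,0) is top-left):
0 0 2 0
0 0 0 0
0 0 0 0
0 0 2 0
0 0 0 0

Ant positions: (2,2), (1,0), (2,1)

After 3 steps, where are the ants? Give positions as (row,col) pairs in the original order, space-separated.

Step 1: ant0:(2,2)->S->(3,2) | ant1:(1,0)->N->(0,0) | ant2:(2,1)->N->(1,1)
  grid max=3 at (3,2)
Step 2: ant0:(3,2)->N->(2,2) | ant1:(0,0)->E->(0,1) | ant2:(1,1)->N->(0,1)
  grid max=3 at (0,1)
Step 3: ant0:(2,2)->S->(3,2) | ant1:(0,1)->E->(0,2) | ant2:(0,1)->E->(0,2)
  grid max=3 at (0,2)

(3,2) (0,2) (0,2)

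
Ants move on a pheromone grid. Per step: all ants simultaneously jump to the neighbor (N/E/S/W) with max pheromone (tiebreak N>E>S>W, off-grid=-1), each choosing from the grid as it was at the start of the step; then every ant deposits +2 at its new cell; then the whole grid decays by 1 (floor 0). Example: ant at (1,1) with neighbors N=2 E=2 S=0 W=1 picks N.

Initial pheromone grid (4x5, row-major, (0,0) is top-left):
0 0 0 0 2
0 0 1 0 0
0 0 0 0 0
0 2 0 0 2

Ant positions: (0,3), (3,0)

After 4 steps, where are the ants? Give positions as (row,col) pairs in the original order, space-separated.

Step 1: ant0:(0,3)->E->(0,4) | ant1:(3,0)->E->(3,1)
  grid max=3 at (0,4)
Step 2: ant0:(0,4)->S->(1,4) | ant1:(3,1)->N->(2,1)
  grid max=2 at (0,4)
Step 3: ant0:(1,4)->N->(0,4) | ant1:(2,1)->S->(3,1)
  grid max=3 at (0,4)
Step 4: ant0:(0,4)->S->(1,4) | ant1:(3,1)->N->(2,1)
  grid max=2 at (0,4)

(1,4) (2,1)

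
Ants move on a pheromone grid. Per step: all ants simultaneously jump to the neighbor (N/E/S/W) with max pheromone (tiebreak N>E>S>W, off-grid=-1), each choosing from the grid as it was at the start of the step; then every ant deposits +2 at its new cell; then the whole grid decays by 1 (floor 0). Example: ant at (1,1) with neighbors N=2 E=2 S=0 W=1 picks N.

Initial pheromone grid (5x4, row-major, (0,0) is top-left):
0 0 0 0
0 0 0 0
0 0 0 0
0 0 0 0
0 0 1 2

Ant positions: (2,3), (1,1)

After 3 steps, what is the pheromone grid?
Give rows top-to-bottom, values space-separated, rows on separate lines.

After step 1: ants at (1,3),(0,1)
  0 1 0 0
  0 0 0 1
  0 0 0 0
  0 0 0 0
  0 0 0 1
After step 2: ants at (0,3),(0,2)
  0 0 1 1
  0 0 0 0
  0 0 0 0
  0 0 0 0
  0 0 0 0
After step 3: ants at (0,2),(0,3)
  0 0 2 2
  0 0 0 0
  0 0 0 0
  0 0 0 0
  0 0 0 0

0 0 2 2
0 0 0 0
0 0 0 0
0 0 0 0
0 0 0 0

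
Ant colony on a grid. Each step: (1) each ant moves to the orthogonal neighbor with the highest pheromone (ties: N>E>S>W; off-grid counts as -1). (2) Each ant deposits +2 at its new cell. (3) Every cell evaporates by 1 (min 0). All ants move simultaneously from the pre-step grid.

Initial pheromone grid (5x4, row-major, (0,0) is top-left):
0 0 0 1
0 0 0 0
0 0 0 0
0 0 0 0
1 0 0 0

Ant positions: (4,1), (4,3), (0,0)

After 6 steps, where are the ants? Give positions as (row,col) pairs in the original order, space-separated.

Step 1: ant0:(4,1)->W->(4,0) | ant1:(4,3)->N->(3,3) | ant2:(0,0)->E->(0,1)
  grid max=2 at (4,0)
Step 2: ant0:(4,0)->N->(3,0) | ant1:(3,3)->N->(2,3) | ant2:(0,1)->E->(0,2)
  grid max=1 at (0,2)
Step 3: ant0:(3,0)->S->(4,0) | ant1:(2,3)->N->(1,3) | ant2:(0,2)->E->(0,3)
  grid max=2 at (4,0)
Step 4: ant0:(4,0)->N->(3,0) | ant1:(1,3)->N->(0,3) | ant2:(0,3)->S->(1,3)
  grid max=2 at (0,3)
Step 5: ant0:(3,0)->S->(4,0) | ant1:(0,3)->S->(1,3) | ant2:(1,3)->N->(0,3)
  grid max=3 at (0,3)
Step 6: ant0:(4,0)->N->(3,0) | ant1:(1,3)->N->(0,3) | ant2:(0,3)->S->(1,3)
  grid max=4 at (0,3)

(3,0) (0,3) (1,3)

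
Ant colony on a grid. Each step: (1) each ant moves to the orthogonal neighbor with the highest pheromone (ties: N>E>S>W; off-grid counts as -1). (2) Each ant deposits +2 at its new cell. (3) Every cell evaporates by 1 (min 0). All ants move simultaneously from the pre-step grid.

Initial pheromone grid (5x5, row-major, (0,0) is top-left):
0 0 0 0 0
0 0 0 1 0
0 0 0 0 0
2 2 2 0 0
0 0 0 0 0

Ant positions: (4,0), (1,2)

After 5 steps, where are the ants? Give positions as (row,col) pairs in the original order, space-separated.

Step 1: ant0:(4,0)->N->(3,0) | ant1:(1,2)->E->(1,3)
  grid max=3 at (3,0)
Step 2: ant0:(3,0)->E->(3,1) | ant1:(1,3)->N->(0,3)
  grid max=2 at (3,0)
Step 3: ant0:(3,1)->W->(3,0) | ant1:(0,3)->S->(1,3)
  grid max=3 at (3,0)
Step 4: ant0:(3,0)->E->(3,1) | ant1:(1,3)->N->(0,3)
  grid max=2 at (3,0)
Step 5: ant0:(3,1)->W->(3,0) | ant1:(0,3)->S->(1,3)
  grid max=3 at (3,0)

(3,0) (1,3)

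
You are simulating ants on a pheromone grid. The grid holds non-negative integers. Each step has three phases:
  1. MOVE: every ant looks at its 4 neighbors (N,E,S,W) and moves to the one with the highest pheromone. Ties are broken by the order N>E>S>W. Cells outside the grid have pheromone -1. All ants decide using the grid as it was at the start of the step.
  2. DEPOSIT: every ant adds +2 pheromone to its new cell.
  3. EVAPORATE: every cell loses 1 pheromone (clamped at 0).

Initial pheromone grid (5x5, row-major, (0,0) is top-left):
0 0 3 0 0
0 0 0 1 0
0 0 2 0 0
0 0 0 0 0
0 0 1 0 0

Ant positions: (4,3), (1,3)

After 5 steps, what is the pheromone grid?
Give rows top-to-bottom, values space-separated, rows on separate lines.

After step 1: ants at (4,2),(0,3)
  0 0 2 1 0
  0 0 0 0 0
  0 0 1 0 0
  0 0 0 0 0
  0 0 2 0 0
After step 2: ants at (3,2),(0,2)
  0 0 3 0 0
  0 0 0 0 0
  0 0 0 0 0
  0 0 1 0 0
  0 0 1 0 0
After step 3: ants at (4,2),(0,3)
  0 0 2 1 0
  0 0 0 0 0
  0 0 0 0 0
  0 0 0 0 0
  0 0 2 0 0
After step 4: ants at (3,2),(0,2)
  0 0 3 0 0
  0 0 0 0 0
  0 0 0 0 0
  0 0 1 0 0
  0 0 1 0 0
After step 5: ants at (4,2),(0,3)
  0 0 2 1 0
  0 0 0 0 0
  0 0 0 0 0
  0 0 0 0 0
  0 0 2 0 0

0 0 2 1 0
0 0 0 0 0
0 0 0 0 0
0 0 0 0 0
0 0 2 0 0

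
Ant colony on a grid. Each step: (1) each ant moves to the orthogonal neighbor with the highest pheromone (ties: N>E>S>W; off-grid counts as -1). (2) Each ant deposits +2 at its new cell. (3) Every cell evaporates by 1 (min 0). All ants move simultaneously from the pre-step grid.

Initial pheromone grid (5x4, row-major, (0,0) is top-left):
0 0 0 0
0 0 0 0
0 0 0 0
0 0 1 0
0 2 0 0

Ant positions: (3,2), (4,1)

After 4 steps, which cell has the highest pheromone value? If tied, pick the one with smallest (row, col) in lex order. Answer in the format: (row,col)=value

Answer: (4,1)=2

Derivation:
Step 1: ant0:(3,2)->N->(2,2) | ant1:(4,1)->N->(3,1)
  grid max=1 at (2,2)
Step 2: ant0:(2,2)->N->(1,2) | ant1:(3,1)->S->(4,1)
  grid max=2 at (4,1)
Step 3: ant0:(1,2)->N->(0,2) | ant1:(4,1)->N->(3,1)
  grid max=1 at (0,2)
Step 4: ant0:(0,2)->E->(0,3) | ant1:(3,1)->S->(4,1)
  grid max=2 at (4,1)
Final grid:
  0 0 0 1
  0 0 0 0
  0 0 0 0
  0 0 0 0
  0 2 0 0
Max pheromone 2 at (4,1)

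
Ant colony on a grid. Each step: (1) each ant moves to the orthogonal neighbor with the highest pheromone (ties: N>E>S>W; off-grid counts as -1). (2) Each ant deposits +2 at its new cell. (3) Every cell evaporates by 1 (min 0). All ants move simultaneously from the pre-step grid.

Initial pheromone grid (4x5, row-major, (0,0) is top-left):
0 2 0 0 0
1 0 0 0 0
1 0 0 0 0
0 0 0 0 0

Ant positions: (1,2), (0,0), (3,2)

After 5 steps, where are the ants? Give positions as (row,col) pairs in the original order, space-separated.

Step 1: ant0:(1,2)->N->(0,2) | ant1:(0,0)->E->(0,1) | ant2:(3,2)->N->(2,2)
  grid max=3 at (0,1)
Step 2: ant0:(0,2)->W->(0,1) | ant1:(0,1)->E->(0,2) | ant2:(2,2)->N->(1,2)
  grid max=4 at (0,1)
Step 3: ant0:(0,1)->E->(0,2) | ant1:(0,2)->W->(0,1) | ant2:(1,2)->N->(0,2)
  grid max=5 at (0,1)
Step 4: ant0:(0,2)->W->(0,1) | ant1:(0,1)->E->(0,2) | ant2:(0,2)->W->(0,1)
  grid max=8 at (0,1)
Step 5: ant0:(0,1)->E->(0,2) | ant1:(0,2)->W->(0,1) | ant2:(0,1)->E->(0,2)
  grid max=9 at (0,1)

(0,2) (0,1) (0,2)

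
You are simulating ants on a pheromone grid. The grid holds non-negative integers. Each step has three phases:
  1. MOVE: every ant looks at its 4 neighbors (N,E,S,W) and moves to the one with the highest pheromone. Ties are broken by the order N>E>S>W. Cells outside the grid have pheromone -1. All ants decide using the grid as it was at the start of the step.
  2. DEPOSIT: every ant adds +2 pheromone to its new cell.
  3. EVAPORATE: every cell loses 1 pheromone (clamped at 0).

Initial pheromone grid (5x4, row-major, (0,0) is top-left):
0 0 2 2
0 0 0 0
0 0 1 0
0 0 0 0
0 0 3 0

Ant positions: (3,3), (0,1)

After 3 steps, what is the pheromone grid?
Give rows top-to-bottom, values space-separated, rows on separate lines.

After step 1: ants at (2,3),(0,2)
  0 0 3 1
  0 0 0 0
  0 0 0 1
  0 0 0 0
  0 0 2 0
After step 2: ants at (1,3),(0,3)
  0 0 2 2
  0 0 0 1
  0 0 0 0
  0 0 0 0
  0 0 1 0
After step 3: ants at (0,3),(0,2)
  0 0 3 3
  0 0 0 0
  0 0 0 0
  0 0 0 0
  0 0 0 0

0 0 3 3
0 0 0 0
0 0 0 0
0 0 0 0
0 0 0 0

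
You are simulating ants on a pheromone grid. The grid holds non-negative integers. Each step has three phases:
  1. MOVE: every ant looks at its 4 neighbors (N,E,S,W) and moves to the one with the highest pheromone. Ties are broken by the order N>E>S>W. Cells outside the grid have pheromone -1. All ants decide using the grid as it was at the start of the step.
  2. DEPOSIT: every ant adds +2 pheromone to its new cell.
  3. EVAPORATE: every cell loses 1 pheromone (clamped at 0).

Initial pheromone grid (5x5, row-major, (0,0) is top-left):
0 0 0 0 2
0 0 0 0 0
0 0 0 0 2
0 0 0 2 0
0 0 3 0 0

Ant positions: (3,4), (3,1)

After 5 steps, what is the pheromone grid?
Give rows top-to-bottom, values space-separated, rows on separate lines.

After step 1: ants at (2,4),(2,1)
  0 0 0 0 1
  0 0 0 0 0
  0 1 0 0 3
  0 0 0 1 0
  0 0 2 0 0
After step 2: ants at (1,4),(1,1)
  0 0 0 0 0
  0 1 0 0 1
  0 0 0 0 2
  0 0 0 0 0
  0 0 1 0 0
After step 3: ants at (2,4),(0,1)
  0 1 0 0 0
  0 0 0 0 0
  0 0 0 0 3
  0 0 0 0 0
  0 0 0 0 0
After step 4: ants at (1,4),(0,2)
  0 0 1 0 0
  0 0 0 0 1
  0 0 0 0 2
  0 0 0 0 0
  0 0 0 0 0
After step 5: ants at (2,4),(0,3)
  0 0 0 1 0
  0 0 0 0 0
  0 0 0 0 3
  0 0 0 0 0
  0 0 0 0 0

0 0 0 1 0
0 0 0 0 0
0 0 0 0 3
0 0 0 0 0
0 0 0 0 0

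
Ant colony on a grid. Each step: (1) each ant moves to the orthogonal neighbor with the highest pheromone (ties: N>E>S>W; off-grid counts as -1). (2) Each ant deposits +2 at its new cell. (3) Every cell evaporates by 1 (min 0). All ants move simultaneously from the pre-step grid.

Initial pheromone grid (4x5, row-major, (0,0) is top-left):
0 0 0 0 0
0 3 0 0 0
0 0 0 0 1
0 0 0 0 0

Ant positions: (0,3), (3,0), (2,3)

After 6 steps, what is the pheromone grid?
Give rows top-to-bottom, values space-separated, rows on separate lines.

After step 1: ants at (0,4),(2,0),(2,4)
  0 0 0 0 1
  0 2 0 0 0
  1 0 0 0 2
  0 0 0 0 0
After step 2: ants at (1,4),(1,0),(1,4)
  0 0 0 0 0
  1 1 0 0 3
  0 0 0 0 1
  0 0 0 0 0
After step 3: ants at (2,4),(1,1),(2,4)
  0 0 0 0 0
  0 2 0 0 2
  0 0 0 0 4
  0 0 0 0 0
After step 4: ants at (1,4),(0,1),(1,4)
  0 1 0 0 0
  0 1 0 0 5
  0 0 0 0 3
  0 0 0 0 0
After step 5: ants at (2,4),(1,1),(2,4)
  0 0 0 0 0
  0 2 0 0 4
  0 0 0 0 6
  0 0 0 0 0
After step 6: ants at (1,4),(0,1),(1,4)
  0 1 0 0 0
  0 1 0 0 7
  0 0 0 0 5
  0 0 0 0 0

0 1 0 0 0
0 1 0 0 7
0 0 0 0 5
0 0 0 0 0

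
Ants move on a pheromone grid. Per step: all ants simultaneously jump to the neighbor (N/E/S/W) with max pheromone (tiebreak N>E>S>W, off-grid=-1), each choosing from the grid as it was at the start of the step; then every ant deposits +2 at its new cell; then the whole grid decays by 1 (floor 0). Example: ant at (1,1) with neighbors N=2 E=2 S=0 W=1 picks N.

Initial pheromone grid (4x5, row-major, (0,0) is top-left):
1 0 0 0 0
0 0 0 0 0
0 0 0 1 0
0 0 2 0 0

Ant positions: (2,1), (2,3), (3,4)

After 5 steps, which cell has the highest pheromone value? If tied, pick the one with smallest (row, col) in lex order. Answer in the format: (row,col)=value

Answer: (0,4)=7

Derivation:
Step 1: ant0:(2,1)->N->(1,1) | ant1:(2,3)->N->(1,3) | ant2:(3,4)->N->(2,4)
  grid max=1 at (1,1)
Step 2: ant0:(1,1)->N->(0,1) | ant1:(1,3)->N->(0,3) | ant2:(2,4)->N->(1,4)
  grid max=1 at (0,1)
Step 3: ant0:(0,1)->E->(0,2) | ant1:(0,3)->E->(0,4) | ant2:(1,4)->N->(0,4)
  grid max=3 at (0,4)
Step 4: ant0:(0,2)->E->(0,3) | ant1:(0,4)->S->(1,4) | ant2:(0,4)->S->(1,4)
  grid max=3 at (1,4)
Step 5: ant0:(0,3)->E->(0,4) | ant1:(1,4)->N->(0,4) | ant2:(1,4)->N->(0,4)
  grid max=7 at (0,4)
Final grid:
  0 0 0 0 7
  0 0 0 0 2
  0 0 0 0 0
  0 0 0 0 0
Max pheromone 7 at (0,4)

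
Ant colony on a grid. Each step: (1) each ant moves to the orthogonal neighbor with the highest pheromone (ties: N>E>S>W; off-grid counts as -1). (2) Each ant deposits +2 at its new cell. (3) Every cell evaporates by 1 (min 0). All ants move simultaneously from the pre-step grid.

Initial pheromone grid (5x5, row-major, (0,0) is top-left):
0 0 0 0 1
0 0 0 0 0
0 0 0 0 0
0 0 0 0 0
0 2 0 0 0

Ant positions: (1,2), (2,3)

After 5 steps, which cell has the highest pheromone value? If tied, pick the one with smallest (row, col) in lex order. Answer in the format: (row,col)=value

Step 1: ant0:(1,2)->N->(0,2) | ant1:(2,3)->N->(1,3)
  grid max=1 at (0,2)
Step 2: ant0:(0,2)->E->(0,3) | ant1:(1,3)->N->(0,3)
  grid max=3 at (0,3)
Step 3: ant0:(0,3)->E->(0,4) | ant1:(0,3)->E->(0,4)
  grid max=3 at (0,4)
Step 4: ant0:(0,4)->W->(0,3) | ant1:(0,4)->W->(0,3)
  grid max=5 at (0,3)
Step 5: ant0:(0,3)->E->(0,4) | ant1:(0,3)->E->(0,4)
  grid max=5 at (0,4)
Final grid:
  0 0 0 4 5
  0 0 0 0 0
  0 0 0 0 0
  0 0 0 0 0
  0 0 0 0 0
Max pheromone 5 at (0,4)

Answer: (0,4)=5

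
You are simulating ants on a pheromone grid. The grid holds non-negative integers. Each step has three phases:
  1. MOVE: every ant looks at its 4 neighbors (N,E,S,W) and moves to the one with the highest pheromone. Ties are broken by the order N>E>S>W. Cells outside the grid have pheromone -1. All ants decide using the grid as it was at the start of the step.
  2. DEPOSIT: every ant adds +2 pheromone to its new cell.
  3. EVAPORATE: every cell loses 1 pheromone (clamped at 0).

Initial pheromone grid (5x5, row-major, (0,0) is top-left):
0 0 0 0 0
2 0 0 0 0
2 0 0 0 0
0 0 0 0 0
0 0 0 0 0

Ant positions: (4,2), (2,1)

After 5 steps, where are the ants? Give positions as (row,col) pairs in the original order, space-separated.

Step 1: ant0:(4,2)->N->(3,2) | ant1:(2,1)->W->(2,0)
  grid max=3 at (2,0)
Step 2: ant0:(3,2)->N->(2,2) | ant1:(2,0)->N->(1,0)
  grid max=2 at (1,0)
Step 3: ant0:(2,2)->N->(1,2) | ant1:(1,0)->S->(2,0)
  grid max=3 at (2,0)
Step 4: ant0:(1,2)->N->(0,2) | ant1:(2,0)->N->(1,0)
  grid max=2 at (1,0)
Step 5: ant0:(0,2)->E->(0,3) | ant1:(1,0)->S->(2,0)
  grid max=3 at (2,0)

(0,3) (2,0)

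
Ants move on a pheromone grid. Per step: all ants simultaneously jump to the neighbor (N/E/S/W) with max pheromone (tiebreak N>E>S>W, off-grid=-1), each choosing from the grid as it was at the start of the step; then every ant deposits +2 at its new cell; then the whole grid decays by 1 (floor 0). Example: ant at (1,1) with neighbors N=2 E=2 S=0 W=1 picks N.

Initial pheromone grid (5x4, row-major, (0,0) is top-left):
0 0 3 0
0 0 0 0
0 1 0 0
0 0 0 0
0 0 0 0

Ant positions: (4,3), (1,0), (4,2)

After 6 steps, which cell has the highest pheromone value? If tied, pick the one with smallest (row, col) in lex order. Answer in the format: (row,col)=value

Step 1: ant0:(4,3)->N->(3,3) | ant1:(1,0)->N->(0,0) | ant2:(4,2)->N->(3,2)
  grid max=2 at (0,2)
Step 2: ant0:(3,3)->W->(3,2) | ant1:(0,0)->E->(0,1) | ant2:(3,2)->E->(3,3)
  grid max=2 at (3,2)
Step 3: ant0:(3,2)->E->(3,3) | ant1:(0,1)->E->(0,2) | ant2:(3,3)->W->(3,2)
  grid max=3 at (3,2)
Step 4: ant0:(3,3)->W->(3,2) | ant1:(0,2)->E->(0,3) | ant2:(3,2)->E->(3,3)
  grid max=4 at (3,2)
Step 5: ant0:(3,2)->E->(3,3) | ant1:(0,3)->W->(0,2) | ant2:(3,3)->W->(3,2)
  grid max=5 at (3,2)
Step 6: ant0:(3,3)->W->(3,2) | ant1:(0,2)->E->(0,3) | ant2:(3,2)->E->(3,3)
  grid max=6 at (3,2)
Final grid:
  0 0 1 1
  0 0 0 0
  0 0 0 0
  0 0 6 6
  0 0 0 0
Max pheromone 6 at (3,2)

Answer: (3,2)=6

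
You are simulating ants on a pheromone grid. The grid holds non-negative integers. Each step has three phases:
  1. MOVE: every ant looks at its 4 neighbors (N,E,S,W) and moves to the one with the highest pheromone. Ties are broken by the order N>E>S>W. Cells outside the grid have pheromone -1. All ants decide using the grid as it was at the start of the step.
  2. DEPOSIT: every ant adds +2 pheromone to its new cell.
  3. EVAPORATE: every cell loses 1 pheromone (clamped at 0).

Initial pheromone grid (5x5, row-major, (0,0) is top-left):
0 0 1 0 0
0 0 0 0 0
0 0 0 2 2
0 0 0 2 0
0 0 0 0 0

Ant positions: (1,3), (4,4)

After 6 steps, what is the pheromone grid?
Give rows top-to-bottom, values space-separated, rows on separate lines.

After step 1: ants at (2,3),(3,4)
  0 0 0 0 0
  0 0 0 0 0
  0 0 0 3 1
  0 0 0 1 1
  0 0 0 0 0
After step 2: ants at (2,4),(2,4)
  0 0 0 0 0
  0 0 0 0 0
  0 0 0 2 4
  0 0 0 0 0
  0 0 0 0 0
After step 3: ants at (2,3),(2,3)
  0 0 0 0 0
  0 0 0 0 0
  0 0 0 5 3
  0 0 0 0 0
  0 0 0 0 0
After step 4: ants at (2,4),(2,4)
  0 0 0 0 0
  0 0 0 0 0
  0 0 0 4 6
  0 0 0 0 0
  0 0 0 0 0
After step 5: ants at (2,3),(2,3)
  0 0 0 0 0
  0 0 0 0 0
  0 0 0 7 5
  0 0 0 0 0
  0 0 0 0 0
After step 6: ants at (2,4),(2,4)
  0 0 0 0 0
  0 0 0 0 0
  0 0 0 6 8
  0 0 0 0 0
  0 0 0 0 0

0 0 0 0 0
0 0 0 0 0
0 0 0 6 8
0 0 0 0 0
0 0 0 0 0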